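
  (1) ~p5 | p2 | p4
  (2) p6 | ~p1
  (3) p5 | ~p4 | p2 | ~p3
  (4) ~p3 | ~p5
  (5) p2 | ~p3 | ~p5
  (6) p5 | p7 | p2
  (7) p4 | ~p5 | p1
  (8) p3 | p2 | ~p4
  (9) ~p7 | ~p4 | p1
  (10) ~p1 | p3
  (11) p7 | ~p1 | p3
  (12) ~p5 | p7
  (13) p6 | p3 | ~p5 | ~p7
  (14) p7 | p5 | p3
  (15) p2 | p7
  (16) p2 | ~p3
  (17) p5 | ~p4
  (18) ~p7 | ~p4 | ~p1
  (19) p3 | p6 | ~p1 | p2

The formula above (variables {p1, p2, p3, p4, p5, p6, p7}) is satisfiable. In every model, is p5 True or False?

False

Suppose p5 = 1.
(~p3) alone gives p3 = 0.
(~p1) alone gives p1 = 0.
(p4) alone gives p4 = 1.
(p2) alone gives p2 = 1.
(~p7) alone gives p7 = 0.
Now (p7) is unsatisfied and unit — conflict.
So every satisfying assignment has p5 = False.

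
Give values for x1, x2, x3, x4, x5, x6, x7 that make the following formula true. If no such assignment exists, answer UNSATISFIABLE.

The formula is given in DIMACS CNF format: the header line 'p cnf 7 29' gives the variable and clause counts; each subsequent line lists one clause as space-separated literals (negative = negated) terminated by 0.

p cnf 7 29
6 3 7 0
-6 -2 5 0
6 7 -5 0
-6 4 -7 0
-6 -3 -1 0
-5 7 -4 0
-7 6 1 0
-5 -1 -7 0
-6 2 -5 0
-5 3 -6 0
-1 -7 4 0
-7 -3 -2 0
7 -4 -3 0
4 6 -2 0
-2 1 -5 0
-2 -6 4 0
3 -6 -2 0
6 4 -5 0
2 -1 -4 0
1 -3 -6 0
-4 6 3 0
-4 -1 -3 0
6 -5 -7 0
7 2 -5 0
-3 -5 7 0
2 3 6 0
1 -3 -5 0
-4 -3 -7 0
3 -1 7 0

Branch on x6: set x6 = False.
Branch on x3: set x3 = True.
Branch on x7: set x7 = False.
From the singleton clause (¬x5), x5 = False.
From the singleton clause (¬x4), x4 = False.
From the singleton clause (¬x2), x2 = False.
No clause remains; x1 is free.

x1=True, x2=False, x3=True, x4=False, x5=False, x6=False, x7=False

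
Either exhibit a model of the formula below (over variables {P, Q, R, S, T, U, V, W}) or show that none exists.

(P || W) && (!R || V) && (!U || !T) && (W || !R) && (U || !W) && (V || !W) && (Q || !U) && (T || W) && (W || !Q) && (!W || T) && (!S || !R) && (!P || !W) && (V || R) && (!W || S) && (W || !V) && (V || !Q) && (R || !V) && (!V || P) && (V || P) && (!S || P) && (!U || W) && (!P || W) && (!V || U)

UNSATISFIABLE

Suppose P = true.
(!W) alone gives W = false.
But (W) is also a unit clause — contradiction.
Backtrack on P: now try P = false.
(W) alone gives W = true.
(U) alone gives U = true.
(!T) alone gives T = false.
But (T) is also a unit clause — contradiction.
Neither P = true nor P = false works.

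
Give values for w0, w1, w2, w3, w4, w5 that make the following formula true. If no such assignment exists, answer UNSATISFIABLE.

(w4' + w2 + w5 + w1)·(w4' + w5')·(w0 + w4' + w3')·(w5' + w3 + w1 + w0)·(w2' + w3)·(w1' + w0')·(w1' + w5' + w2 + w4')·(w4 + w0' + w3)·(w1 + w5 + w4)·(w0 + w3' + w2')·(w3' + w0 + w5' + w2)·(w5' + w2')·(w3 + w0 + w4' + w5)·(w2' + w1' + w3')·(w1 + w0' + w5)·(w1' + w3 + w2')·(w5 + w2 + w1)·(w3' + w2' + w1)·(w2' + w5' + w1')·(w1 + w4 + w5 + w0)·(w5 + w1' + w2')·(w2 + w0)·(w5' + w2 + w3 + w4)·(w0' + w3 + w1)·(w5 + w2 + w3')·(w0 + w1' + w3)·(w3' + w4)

UNSATISFIABLE

Branch on w4: set w4 = 0.
The clause (w3') is unit, so w3 = 0.
The clause (w2') is unit, so w2 = 0.
The clause (w0') is unit, so w0 = 0.
That conflicts with the unit clause (w0).
So w4 must be the other value — set w4 = 1.
The clause (w5') is unit, so w5 = 0.
Branch on w2: set w2 = 1.
The clause (w3) is unit, so w3 = 1.
The clause (w0) is unit, so w0 = 1.
The clause (w1') is unit, so w1 = 0.
That conflicts with the unit clause (w1).
So w2 must be the other value — set w2 = 0.
The clause (w1) is unit, so w1 = 1.
The clause (w0') is unit, so w0 = 0.
That conflicts with the unit clause (w0).
Neither w2 = 1 nor w2 = 0 works.
Neither w4 = 1 nor w4 = 0 works.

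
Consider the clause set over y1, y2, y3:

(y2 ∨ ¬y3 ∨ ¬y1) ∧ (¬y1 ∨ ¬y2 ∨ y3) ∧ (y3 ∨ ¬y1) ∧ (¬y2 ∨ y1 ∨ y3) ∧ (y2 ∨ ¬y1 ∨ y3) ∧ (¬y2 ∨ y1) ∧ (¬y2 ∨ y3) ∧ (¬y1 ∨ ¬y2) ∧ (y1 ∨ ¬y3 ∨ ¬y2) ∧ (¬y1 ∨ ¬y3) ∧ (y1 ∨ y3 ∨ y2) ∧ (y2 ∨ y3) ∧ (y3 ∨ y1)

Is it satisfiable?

Yes, satisfiable

Suppose y3 = True.
(¬y1) alone gives y1 = False.
(¬y2) alone gives y2 = False.
Every clause now holds.
A satisfying assignment: y1=False, y2=False, y3=True.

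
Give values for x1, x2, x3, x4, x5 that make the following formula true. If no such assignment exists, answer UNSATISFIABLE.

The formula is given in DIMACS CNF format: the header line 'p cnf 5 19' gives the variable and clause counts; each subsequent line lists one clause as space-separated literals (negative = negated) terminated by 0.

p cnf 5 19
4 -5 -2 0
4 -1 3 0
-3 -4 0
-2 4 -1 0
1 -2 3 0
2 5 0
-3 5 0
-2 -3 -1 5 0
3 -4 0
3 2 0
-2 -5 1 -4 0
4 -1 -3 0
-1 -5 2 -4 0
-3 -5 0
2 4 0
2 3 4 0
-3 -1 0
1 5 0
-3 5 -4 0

Suppose x3 = False.
Unit clause (¬x4) forces x4 = False.
Unit clause (¬x1) forces x1 = False.
Unit clause (¬x2) forces x2 = False.
But (x2) is also a unit clause — contradiction.
Undo x3 and try x3 = True.
Unit clause (¬x4) forces x4 = False.
Unit clause (x5) forces x5 = True.
But (¬x5) is also a unit clause — contradiction.
Either choice for x3 ends in contradiction.

UNSATISFIABLE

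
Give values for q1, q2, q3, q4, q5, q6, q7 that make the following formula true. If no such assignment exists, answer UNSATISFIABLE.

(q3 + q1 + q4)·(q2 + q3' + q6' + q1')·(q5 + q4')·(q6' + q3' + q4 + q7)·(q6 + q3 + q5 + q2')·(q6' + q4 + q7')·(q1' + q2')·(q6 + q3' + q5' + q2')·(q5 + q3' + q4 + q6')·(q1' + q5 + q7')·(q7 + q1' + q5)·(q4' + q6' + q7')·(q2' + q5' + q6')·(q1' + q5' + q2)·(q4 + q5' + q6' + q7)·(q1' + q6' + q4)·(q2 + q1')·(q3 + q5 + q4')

q1=0,  q2=0,  q3=0,  q4=1,  q5=1,  q6=1,  q7=0

Case q5 = 1:
Case q1 = 0:
Case q3 = 0:
From the singleton clause (q4), q4 = 1.
Case q6 = 1:
From the singleton clause (q7'), q7 = 0.
From the singleton clause (q2'), q2 = 0.
All clauses are satisfied.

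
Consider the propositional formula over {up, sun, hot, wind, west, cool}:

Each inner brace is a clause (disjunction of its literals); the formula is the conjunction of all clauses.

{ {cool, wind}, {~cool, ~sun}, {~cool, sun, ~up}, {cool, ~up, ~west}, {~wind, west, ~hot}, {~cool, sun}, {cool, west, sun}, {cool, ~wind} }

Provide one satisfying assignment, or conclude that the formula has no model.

Suppose cool = 1.
Unit clause (~sun) forces sun = 0.
Now (sun) is unsatisfied and unit — conflict.
That branch fails; take cool = 0 instead.
Unit clause (wind) forces wind = 1.
Now (~wind) is unsatisfied and unit — conflict.
Either choice for cool ends in contradiction.

UNSATISFIABLE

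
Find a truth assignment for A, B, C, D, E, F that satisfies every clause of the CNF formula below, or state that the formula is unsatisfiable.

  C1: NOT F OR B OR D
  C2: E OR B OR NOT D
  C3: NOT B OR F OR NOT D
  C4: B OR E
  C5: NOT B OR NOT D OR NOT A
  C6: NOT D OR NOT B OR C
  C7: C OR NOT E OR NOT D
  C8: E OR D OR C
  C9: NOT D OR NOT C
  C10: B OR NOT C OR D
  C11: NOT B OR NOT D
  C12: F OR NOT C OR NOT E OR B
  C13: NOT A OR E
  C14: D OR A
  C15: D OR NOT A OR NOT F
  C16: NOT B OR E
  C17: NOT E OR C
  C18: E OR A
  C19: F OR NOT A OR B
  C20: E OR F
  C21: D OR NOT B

Case B = true:
Unit clause (NOT D) forces D = false.
Now (D) is unsatisfied and unit — conflict.
That branch fails; take B = false instead.
Unit clause (E) forces E = true.
Unit clause (C) forces C = true.
Unit clause (NOT D) forces D = false.
Now (D) is unsatisfied and unit — conflict.
Either choice for B ends in contradiction.

UNSATISFIABLE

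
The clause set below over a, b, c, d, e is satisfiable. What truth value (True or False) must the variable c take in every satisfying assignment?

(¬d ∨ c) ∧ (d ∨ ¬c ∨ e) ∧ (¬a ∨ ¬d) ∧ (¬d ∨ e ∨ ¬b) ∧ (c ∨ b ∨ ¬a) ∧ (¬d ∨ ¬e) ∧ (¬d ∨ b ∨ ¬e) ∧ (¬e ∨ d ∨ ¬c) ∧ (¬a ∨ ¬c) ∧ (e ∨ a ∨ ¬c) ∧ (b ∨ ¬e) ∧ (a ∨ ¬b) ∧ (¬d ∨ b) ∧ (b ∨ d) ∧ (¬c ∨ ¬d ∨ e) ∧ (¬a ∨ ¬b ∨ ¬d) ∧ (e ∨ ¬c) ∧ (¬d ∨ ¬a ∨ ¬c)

Suppose c = True.
The clause (¬a) is unit, so a = False.
The clause (e) is unit, so e = True.
The clause (¬d) is unit, so d = False.
Now (d) is unsatisfied and unit — conflict.
So every satisfying assignment has c = False.

False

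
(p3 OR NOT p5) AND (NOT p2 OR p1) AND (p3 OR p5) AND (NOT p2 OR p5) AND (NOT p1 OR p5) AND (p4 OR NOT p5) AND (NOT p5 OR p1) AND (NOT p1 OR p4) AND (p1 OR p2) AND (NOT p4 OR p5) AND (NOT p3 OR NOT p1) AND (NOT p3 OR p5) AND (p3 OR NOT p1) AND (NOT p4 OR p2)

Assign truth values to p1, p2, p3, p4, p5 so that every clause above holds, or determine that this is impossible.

Case p3 = true:
The clause (NOT p1) is unit, so p1 = false.
The clause (NOT p2) is unit, so p2 = false.
That conflicts with the unit clause (p2).
Undo p3 and try p3 = false.
The clause (NOT p5) is unit, so p5 = false.
That conflicts with the unit clause (p5).
Neither p3 = true nor p3 = false works.

UNSATISFIABLE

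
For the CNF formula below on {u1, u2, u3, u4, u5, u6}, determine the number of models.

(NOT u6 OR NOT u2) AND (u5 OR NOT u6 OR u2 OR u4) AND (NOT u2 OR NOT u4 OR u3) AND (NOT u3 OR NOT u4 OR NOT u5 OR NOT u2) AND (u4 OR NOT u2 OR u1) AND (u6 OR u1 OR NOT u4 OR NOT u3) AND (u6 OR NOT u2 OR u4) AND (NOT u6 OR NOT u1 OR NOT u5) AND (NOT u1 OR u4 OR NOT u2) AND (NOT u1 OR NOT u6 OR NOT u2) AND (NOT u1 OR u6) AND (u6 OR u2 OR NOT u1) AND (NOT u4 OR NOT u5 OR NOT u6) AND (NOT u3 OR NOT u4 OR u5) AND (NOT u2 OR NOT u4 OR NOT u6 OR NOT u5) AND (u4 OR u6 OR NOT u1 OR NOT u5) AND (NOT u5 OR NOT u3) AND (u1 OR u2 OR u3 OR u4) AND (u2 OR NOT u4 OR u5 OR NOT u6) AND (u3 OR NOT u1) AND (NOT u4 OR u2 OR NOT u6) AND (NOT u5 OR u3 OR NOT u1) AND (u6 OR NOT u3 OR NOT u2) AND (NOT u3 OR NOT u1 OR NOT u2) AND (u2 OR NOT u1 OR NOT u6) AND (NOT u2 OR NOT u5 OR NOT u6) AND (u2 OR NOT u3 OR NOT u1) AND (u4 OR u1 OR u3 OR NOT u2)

There are 2^6 = 64 truth assignments over (u1, u2, u3, u4, u5, u6).
Split on u5. With u5 = true, the clauses containing u5 are satisfied and NOT u5 drops from the rest; 1 of the 2^5 = 32 assignments to the other variables satisfy what remains.
With u5 = false, by the same count on the reduced clause set, 2 assignments work.
(One model: u1=F, u2=F, u3=F, u4=T, u5=F, u6=F.)
Total: 1 + 2 = 3.

3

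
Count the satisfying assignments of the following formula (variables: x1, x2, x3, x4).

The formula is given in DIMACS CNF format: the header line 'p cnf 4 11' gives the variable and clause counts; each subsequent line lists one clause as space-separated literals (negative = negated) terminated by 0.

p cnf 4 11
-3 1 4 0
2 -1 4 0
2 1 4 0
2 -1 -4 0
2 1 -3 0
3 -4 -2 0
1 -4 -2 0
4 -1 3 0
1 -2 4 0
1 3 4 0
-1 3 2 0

There are 2^4 = 16 truth assignments over (x1, x2, x3, x4).
Check each against the 11 clauses (columns in the order x1, x2, x3, x4):
  F F F F  ✗ fails (x2 ∨ x1 ∨ x4)
  F F F T  ✓ satisfies all
  F F T F  ✗ fails (¬x3 ∨ x1 ∨ x4)
  F F T T  ✗ fails (x2 ∨ x1 ∨ ¬x3)
  F T F F  ✗ fails (x1 ∨ ¬x2 ∨ x4)
  F T F T  ✗ fails (x3 ∨ ¬x4 ∨ ¬x2)
  F T T F  ✗ fails (¬x3 ∨ x1 ∨ x4)
  F T T T  ✗ fails (x1 ∨ ¬x4 ∨ ¬x2)
  T F F F  ✗ fails (x2 ∨ ¬x1 ∨ x4)
  T F F T  ✗ fails (x2 ∨ ¬x1 ∨ ¬x4)
  T F T F  ✗ fails (x2 ∨ ¬x1 ∨ x4)
  T F T T  ✗ fails (x2 ∨ ¬x1 ∨ ¬x4)
  T T F F  ✗ fails (x4 ∨ ¬x1 ∨ x3)
  T T F T  ✗ fails (x3 ∨ ¬x4 ∨ ¬x2)
  T T T F  ✓ satisfies all
  T T T T  ✓ satisfies all
3 of the 16 rows are models.

3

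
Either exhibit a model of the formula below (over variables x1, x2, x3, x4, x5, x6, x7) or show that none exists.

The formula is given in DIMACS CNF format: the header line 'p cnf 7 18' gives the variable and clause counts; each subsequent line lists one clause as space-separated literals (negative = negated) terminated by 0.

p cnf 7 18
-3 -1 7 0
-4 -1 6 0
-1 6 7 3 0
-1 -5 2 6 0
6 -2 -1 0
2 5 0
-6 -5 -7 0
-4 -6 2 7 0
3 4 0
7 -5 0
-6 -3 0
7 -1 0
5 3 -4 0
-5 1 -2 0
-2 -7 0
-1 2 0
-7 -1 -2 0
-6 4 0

x1: False; x2: False; x3: True; x4: False; x5: True; x6: False; x7: True

Try x2 = False.
(x5) alone gives x5 = True.
(x7) alone gives x7 = True.
(¬x6) alone gives x6 = False.
(¬x1) alone gives x1 = False.
Try x3 = True.
No clause remains; x4 is free.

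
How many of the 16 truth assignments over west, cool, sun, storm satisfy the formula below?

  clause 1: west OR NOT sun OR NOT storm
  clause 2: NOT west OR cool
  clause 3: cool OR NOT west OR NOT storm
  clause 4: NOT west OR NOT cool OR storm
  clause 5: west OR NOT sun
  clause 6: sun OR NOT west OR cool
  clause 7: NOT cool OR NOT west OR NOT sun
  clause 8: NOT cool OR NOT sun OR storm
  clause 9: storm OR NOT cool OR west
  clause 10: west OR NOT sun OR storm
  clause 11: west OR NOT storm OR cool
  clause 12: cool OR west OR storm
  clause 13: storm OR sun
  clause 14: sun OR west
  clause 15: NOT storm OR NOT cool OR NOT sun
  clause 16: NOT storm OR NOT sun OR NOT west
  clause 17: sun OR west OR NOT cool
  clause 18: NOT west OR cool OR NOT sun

1

There are 2^4 = 16 truth assignments over (west, cool, sun, storm).
Split on sun. With sun = true, the clauses containing sun are satisfied and NOT sun drops from the rest; 0 of the 2^3 = 8 assignments to the other variables satisfy what remains.
With sun = false, by the same count on the reduced clause set, 1 assignment works.
(One model: west=T, cool=T, sun=F, storm=T.)
Total: 0 + 1 = 1.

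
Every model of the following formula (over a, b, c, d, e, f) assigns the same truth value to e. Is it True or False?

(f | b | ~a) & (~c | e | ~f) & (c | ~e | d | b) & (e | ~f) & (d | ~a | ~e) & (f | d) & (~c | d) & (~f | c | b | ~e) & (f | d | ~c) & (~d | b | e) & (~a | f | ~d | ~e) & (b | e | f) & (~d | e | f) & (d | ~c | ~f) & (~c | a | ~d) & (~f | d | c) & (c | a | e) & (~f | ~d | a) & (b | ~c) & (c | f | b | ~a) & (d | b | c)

True

Suppose e = 0.
From the singleton clause (~f), f = 0.
From the singleton clause (d), d = 1.
Now (~d) is unsatisfied and unit — conflict.
So every satisfying assignment has e = True.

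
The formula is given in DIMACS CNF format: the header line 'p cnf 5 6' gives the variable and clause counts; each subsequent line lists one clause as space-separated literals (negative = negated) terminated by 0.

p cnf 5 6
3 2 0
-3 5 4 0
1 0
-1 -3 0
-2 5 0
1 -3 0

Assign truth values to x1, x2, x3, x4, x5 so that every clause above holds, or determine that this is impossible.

x1=True; x2=True; x3=False; x4=False; x5=True

Unit clause (x1) forces x1 = True.
Unit clause (¬x3) forces x3 = False.
Unit clause (x2) forces x2 = True.
Unit clause (x5) forces x5 = True.
No clause remains; x4 is free.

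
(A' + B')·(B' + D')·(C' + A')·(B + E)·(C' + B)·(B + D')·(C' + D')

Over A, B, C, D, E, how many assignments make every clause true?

6

There are 2^5 = 32 truth assignments over (A, B, C, D, E).
Split on C. With C = 1, the clauses containing C are satisfied and C' drops from the rest; 2 of the 2^4 = 16 assignments to the other variables satisfy what remains.
With C = 0, by the same count on the reduced clause set, 4 assignments work.
(One model: A=F, B=F, C=F, D=F, E=T.)
Total: 2 + 4 = 6.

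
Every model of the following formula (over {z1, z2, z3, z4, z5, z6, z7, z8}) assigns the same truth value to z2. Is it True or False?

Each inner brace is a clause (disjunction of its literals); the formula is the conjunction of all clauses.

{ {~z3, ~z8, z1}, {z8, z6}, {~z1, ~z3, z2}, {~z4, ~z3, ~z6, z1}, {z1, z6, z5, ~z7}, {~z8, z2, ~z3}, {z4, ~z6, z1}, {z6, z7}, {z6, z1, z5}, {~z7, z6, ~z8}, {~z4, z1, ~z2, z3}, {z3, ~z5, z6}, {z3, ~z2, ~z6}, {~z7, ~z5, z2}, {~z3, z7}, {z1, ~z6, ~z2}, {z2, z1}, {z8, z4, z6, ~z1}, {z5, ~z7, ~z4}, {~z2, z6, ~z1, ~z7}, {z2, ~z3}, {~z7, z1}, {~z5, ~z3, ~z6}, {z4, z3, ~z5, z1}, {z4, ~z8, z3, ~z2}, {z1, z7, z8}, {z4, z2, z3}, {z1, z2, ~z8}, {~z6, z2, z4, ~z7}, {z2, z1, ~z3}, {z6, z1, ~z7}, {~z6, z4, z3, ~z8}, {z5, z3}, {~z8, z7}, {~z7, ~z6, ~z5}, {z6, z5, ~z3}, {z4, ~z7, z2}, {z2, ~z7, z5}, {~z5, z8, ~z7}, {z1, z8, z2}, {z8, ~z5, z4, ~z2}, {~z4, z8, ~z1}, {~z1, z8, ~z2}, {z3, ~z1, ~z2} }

True

Suppose z2 = 0.
(z1) alone gives z1 = 1.
(~z3) alone gives z3 = 0.
(z4) alone gives z4 = 1.
(z5) alone gives z5 = 1.
(z6) alone gives z6 = 1.
(~z7) alone gives z7 = 0.
(~z8) alone gives z8 = 0.
But (z8) is also a unit clause — contradiction.
So every satisfying assignment has z2 = True.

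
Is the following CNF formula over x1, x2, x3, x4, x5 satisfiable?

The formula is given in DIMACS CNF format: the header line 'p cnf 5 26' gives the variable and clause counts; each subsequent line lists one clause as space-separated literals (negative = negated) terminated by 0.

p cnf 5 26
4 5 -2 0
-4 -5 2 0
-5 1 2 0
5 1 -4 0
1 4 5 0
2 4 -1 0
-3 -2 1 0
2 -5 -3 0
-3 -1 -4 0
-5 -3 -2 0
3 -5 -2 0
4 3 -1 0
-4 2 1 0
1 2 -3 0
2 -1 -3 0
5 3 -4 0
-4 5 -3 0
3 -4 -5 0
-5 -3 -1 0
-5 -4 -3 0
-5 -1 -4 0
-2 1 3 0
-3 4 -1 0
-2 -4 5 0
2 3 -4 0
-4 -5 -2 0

Case x4 = True:
Case x5 = False:
Unit clause (x1) forces x1 = True.
Unit clause (¬x3) forces x3 = False.
Now (x3) is unsatisfied and unit — conflict.
Undo x5 and try x5 = True.
Unit clause (x2) forces x2 = True.
Now (¬x2) is unsatisfied and unit — conflict.
Neither x5 = True nor x5 = False works.
Undo x4 and try x4 = False.
Case x5 = True:
Case x1 = True:
Unit clause (x2) forces x2 = True.
Unit clause (¬x3) forces x3 = False.
Now (x3) is unsatisfied and unit — conflict.
Undo x1 and try x1 = False.
Unit clause (x2) forces x2 = True.
Unit clause (¬x3) forces x3 = False.
Now (x3) is unsatisfied and unit — conflict.
Neither x1 = True nor x1 = False works.
Undo x5 and try x5 = False.
Unit clause (¬x2) forces x2 = False.
Unit clause (x1) forces x1 = True.
Now (¬x1) is unsatisfied and unit — conflict.
Neither x5 = True nor x5 = False works.
Neither x4 = True nor x4 = False works.
No assignment satisfies every clause.

No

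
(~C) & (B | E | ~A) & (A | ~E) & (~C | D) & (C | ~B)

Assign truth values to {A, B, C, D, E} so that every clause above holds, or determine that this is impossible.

The clause (~C) is unit, so C = 0.
The clause (~B) is unit, so B = 0.
Suppose E = 1.
The clause (A) is unit, so A = 1.
Every clause is now satisfied; D is unconstrained.

A ↦ 1,  B ↦ 0,  C ↦ 0,  D ↦ 0,  E ↦ 1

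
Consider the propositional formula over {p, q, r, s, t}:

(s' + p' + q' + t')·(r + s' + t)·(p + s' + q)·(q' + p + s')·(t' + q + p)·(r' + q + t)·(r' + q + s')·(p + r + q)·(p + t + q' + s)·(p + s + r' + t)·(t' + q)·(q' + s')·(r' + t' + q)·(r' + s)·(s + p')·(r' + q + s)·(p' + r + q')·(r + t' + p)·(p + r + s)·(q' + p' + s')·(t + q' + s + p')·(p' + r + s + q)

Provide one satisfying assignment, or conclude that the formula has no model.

UNSATISFIABLE

Try t = 0.
Try r = 1.
(q) alone gives q = 1.
(s') alone gives s = 0.
That conflicts with the unit clause (s).
Undo r and try r = 0.
(s') alone gives s = 0.
(p') alone gives p = 0.
That conflicts with the unit clause (p).
Either choice for r ends in contradiction.
Undo t and try t = 1.
(q) alone gives q = 1.
(s') alone gives s = 0.
(r') alone gives r = 0.
(p') alone gives p = 0.
That conflicts with the unit clause (p).
Either choice for t ends in contradiction.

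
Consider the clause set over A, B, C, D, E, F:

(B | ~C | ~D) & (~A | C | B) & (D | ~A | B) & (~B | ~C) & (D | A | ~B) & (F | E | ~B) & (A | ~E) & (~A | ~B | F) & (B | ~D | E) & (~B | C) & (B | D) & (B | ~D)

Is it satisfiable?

No, unsatisfiable

Try B = 0.
From the singleton clause (D), D = 1.
Now (~D) is unsatisfied and unit — conflict.
That branch fails; take B = 1 instead.
From the singleton clause (~C), C = 0.
Now (C) is unsatisfied and unit — conflict.
Both values of B lead to a conflict.
No assignment satisfies every clause.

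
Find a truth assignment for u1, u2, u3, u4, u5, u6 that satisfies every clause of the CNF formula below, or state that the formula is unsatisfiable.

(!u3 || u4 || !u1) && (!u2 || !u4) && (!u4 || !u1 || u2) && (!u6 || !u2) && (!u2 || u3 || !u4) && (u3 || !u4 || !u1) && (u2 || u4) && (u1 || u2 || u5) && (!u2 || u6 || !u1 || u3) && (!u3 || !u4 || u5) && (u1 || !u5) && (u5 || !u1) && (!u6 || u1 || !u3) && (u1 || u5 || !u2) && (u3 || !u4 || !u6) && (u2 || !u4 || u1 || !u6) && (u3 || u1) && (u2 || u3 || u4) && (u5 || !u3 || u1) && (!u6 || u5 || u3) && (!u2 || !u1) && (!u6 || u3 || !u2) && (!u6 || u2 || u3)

UNSATISFIABLE

Case u2 = false:
Unit clause (u4) forces u4 = true.
Unit clause (!u1) forces u1 = false.
Unit clause (u5) forces u5 = true.
That conflicts with the unit clause (!u5).
That branch fails; take u2 = true instead.
Unit clause (!u4) forces u4 = false.
Unit clause (!u6) forces u6 = false.
Unit clause (!u1) forces u1 = false.
Unit clause (!u5) forces u5 = false.
That conflicts with the unit clause (u5).
Neither u2 = true nor u2 = false works.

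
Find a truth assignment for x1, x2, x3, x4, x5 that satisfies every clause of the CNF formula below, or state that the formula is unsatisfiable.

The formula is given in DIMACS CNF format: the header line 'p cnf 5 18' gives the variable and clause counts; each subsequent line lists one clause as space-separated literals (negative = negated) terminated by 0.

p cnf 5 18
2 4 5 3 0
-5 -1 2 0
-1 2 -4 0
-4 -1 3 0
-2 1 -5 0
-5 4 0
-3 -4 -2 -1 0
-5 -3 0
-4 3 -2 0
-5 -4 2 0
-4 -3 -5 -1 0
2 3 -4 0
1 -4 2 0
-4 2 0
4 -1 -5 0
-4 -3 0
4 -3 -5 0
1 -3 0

x1=False, x2=True, x3=False, x4=False, x5=False

Branch on x5: set x5 = False.
Branch on x4: set x4 = False.
Branch on x2: set x2 = True.
Branch on x1: set x1 = False.
From the singleton clause (¬x3), x3 = False.
All clauses are satisfied.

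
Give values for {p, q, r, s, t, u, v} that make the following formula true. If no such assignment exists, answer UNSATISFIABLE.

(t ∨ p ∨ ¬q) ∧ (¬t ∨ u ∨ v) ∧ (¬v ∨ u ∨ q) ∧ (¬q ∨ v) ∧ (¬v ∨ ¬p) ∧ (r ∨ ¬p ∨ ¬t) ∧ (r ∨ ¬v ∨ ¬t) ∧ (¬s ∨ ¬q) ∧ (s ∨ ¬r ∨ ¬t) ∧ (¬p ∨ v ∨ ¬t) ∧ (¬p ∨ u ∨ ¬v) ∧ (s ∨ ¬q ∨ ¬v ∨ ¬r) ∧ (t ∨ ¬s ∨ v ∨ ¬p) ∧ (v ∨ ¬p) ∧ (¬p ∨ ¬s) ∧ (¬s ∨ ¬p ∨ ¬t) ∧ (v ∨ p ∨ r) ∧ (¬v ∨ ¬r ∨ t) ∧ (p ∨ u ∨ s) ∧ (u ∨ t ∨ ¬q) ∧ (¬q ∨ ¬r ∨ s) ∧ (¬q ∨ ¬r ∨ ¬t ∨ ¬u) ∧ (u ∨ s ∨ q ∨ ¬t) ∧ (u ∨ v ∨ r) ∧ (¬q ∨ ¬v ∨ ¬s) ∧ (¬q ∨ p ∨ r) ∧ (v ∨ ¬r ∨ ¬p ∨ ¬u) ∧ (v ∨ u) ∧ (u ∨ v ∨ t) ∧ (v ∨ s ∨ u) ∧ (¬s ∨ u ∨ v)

p ↦ False; q ↦ False; r ↦ False; s ↦ False; t ↦ False; u ↦ True; v ↦ True

Suppose q = False.
Suppose v = True.
The clause (u) is unit, so u = True.
The clause (¬p) is unit, so p = False.
Suppose r = False.
The clause (¬t) is unit, so t = False.
All clauses hold; s can take either value.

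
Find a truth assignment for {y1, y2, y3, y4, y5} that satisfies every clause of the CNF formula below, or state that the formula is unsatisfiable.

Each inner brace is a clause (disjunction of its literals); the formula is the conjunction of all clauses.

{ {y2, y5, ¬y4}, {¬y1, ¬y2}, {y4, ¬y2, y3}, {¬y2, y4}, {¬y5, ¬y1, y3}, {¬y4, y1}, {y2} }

The clause (y2) is unit, so y2 = True.
The clause (¬y1) is unit, so y1 = False.
The clause (y4) is unit, so y4 = True.
That conflicts with the unit clause (¬y4).

UNSATISFIABLE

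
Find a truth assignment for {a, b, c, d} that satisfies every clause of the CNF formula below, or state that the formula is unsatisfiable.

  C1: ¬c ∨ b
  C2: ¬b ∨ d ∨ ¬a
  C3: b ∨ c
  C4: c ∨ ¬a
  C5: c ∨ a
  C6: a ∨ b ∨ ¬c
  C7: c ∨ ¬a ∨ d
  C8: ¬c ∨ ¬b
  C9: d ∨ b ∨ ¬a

Case c = False:
The clause (b) is unit, so b = True.
The clause (¬a) is unit, so a = False.
But (a) is also a unit clause — contradiction.
That branch fails; take c = True instead.
The clause (b) is unit, so b = True.
But (¬b) is also a unit clause — contradiction.
Both values of c lead to a conflict.

UNSATISFIABLE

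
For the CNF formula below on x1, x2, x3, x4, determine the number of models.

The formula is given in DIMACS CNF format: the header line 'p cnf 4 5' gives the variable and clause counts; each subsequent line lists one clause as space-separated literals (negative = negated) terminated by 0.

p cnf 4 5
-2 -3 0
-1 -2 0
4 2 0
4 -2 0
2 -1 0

There are 2^4 = 16 truth assignments over (x1, x2, x3, x4).
Split on x2. With x2 = True, the clauses containing x2 are satisfied and ¬x2 drops from the rest; 1 of the 2^3 = 8 assignments to the other variables satisfy what remains.
With x2 = False, by the same count on the reduced clause set, 2 assignments work.
(One model: x1=F, x2=F, x3=F, x4=T.)
Total: 1 + 2 = 3.

3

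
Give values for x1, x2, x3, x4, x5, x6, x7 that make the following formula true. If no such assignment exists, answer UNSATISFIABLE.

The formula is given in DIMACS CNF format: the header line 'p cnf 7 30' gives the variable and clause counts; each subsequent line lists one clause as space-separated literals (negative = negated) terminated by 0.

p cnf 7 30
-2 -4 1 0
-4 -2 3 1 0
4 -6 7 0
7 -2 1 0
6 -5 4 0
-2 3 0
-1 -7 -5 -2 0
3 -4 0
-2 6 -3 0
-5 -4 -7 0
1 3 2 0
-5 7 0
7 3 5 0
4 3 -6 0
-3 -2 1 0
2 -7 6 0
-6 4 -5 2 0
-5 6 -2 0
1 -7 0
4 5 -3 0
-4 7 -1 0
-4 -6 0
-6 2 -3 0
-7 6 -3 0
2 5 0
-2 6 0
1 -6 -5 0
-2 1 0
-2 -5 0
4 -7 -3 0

UNSATISFIABLE

Suppose x2 = False.
(x5) alone gives x5 = True.
(x7) alone gives x7 = True.
(¬x4) alone gives x4 = False.
(x6) alone gives x6 = True.
Now (¬x6) is unsatisfied and unit — conflict.
So x2 must be the other value — set x2 = True.
(x3) alone gives x3 = True.
(x6) alone gives x6 = True.
(x1) alone gives x1 = True.
(¬x4) alone gives x4 = False.
(x7) alone gives x7 = True.
Now (¬x7) is unsatisfied and unit — conflict.
Either choice for x2 ends in contradiction.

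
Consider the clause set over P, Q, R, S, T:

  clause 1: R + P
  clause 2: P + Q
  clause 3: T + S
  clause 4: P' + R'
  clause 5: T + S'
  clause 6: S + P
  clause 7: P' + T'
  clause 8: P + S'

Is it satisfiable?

No

Branch on R: set R = 1.
Unit clause (P') forces P = 0.
Unit clause (Q) forces Q = 1.
Unit clause (S) forces S = 1.
Now (S') is unsatisfied and unit — conflict.
Undo R and try R = 0.
Unit clause (P) forces P = 1.
Unit clause (T') forces T = 0.
Unit clause (S) forces S = 1.
Now (S') is unsatisfied and unit — conflict.
Neither R = 1 nor R = 0 works.
No assignment satisfies every clause.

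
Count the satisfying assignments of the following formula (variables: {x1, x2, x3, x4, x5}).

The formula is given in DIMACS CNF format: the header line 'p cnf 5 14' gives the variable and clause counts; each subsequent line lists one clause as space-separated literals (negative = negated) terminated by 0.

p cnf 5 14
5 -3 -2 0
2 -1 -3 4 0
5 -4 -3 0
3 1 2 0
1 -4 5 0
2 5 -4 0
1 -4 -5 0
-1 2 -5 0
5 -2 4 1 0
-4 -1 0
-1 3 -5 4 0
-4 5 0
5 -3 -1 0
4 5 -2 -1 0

6

There are 2^5 = 32 truth assignments over (x1, x2, x3, x4, x5).
Split on x4. With x4 = True, the clauses containing x4 are satisfied and ¬x4 drops from the rest; 0 of the 2^4 = 16 assignments to the other variables satisfy what remains.
With x4 = False, by the same count on the reduced clause set, 6 assignments work.
(One model: x1=F, x2=F, x3=T, x4=F, x5=F.)
Total: 0 + 6 = 6.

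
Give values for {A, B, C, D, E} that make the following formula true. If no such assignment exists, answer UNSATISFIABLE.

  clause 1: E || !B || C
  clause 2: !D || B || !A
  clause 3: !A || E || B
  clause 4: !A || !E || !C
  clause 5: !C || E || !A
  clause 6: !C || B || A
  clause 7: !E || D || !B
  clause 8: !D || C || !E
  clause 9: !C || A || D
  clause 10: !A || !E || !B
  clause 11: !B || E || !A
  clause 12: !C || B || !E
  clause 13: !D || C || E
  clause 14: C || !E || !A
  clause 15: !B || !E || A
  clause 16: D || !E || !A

Try E = true.
Try A = false.
The clause (!B) is unit, so B = false.
The clause (!C) is unit, so C = false.
The clause (!D) is unit, so D = false.
Every clause now holds.

A ↦ false; B ↦ false; C ↦ false; D ↦ false; E ↦ true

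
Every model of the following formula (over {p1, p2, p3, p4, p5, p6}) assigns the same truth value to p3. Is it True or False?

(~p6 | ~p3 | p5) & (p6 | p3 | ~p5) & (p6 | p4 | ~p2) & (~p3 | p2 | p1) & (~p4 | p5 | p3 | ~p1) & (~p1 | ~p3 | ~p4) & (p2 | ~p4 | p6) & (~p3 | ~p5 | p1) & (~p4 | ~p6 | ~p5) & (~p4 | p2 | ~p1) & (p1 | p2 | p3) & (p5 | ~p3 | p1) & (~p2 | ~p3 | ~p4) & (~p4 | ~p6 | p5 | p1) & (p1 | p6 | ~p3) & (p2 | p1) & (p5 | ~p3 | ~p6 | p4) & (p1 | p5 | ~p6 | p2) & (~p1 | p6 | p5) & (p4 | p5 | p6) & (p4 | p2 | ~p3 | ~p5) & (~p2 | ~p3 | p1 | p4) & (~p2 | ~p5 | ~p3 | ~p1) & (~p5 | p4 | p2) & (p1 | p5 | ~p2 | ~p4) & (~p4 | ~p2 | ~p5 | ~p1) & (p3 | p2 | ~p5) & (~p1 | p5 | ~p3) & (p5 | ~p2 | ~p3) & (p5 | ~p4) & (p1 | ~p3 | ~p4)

False

Suppose p3 = 1.
Suppose p6 = 0.
The clause (p1) is unit, so p1 = 1.
The clause (~p4) is unit, so p4 = 0.
The clause (~p2) is unit, so p2 = 0.
The clause (p5) is unit, so p5 = 1.
But (~p5) is also a unit clause — contradiction.
So p6 must be the other value — set p6 = 1.
The clause (p5) is unit, so p5 = 1.
The clause (p1) is unit, so p1 = 1.
The clause (~p4) is unit, so p4 = 0.
The clause (p2) is unit, so p2 = 1.
But (~p2) is also a unit clause — contradiction.
Either choice for p6 ends in contradiction.
So every satisfying assignment has p3 = False.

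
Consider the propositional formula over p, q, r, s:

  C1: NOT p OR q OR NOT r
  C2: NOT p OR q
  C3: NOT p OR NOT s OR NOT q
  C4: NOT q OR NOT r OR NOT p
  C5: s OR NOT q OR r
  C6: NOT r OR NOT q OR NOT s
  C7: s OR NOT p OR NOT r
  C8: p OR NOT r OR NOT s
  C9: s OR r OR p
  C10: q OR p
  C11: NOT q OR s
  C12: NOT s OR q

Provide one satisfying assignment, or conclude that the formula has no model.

Suppose p = false.
From the singleton clause (q), q = true.
From the singleton clause (s), s = true.
From the singleton clause (NOT r), r = false.
Every clause now holds.

p=false, q=true, r=false, s=true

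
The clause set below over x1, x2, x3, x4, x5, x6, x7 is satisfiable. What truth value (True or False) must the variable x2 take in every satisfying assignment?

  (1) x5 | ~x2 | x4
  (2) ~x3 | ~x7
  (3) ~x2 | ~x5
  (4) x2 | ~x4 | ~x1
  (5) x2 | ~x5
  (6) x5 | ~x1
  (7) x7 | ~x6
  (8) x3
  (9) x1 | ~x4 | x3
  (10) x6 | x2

True

Suppose x2 = 0.
The clause (~x5) is unit, so x5 = 0.
The clause (~x1) is unit, so x1 = 0.
The clause (x3) is unit, so x3 = 1.
The clause (~x7) is unit, so x7 = 0.
The clause (~x6) is unit, so x6 = 0.
But (x6) is also a unit clause — contradiction.
So every satisfying assignment has x2 = True.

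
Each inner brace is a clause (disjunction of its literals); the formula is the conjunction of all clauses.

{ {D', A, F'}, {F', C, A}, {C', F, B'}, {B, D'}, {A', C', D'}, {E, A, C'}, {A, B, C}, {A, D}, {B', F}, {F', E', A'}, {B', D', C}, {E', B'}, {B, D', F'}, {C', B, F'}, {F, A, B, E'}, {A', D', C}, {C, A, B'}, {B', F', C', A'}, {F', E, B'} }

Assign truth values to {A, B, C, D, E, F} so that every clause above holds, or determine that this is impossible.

Branch on B: set B = 0.
From the singleton clause (D'), D = 0.
From the singleton clause (A), A = 1.
Branch on F: set F = 0.
No clause remains; C, E are free.

A ↦ 1, B ↦ 0, C ↦ 0, D ↦ 0, E ↦ 0, F ↦ 0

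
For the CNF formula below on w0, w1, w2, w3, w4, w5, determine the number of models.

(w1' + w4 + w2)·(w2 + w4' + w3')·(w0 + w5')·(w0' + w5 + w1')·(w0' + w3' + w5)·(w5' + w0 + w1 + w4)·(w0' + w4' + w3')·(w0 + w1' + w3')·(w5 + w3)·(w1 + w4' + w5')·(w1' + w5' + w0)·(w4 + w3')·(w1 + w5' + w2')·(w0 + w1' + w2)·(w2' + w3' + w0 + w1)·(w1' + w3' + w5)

There are 2^6 = 64 truth assignments over (w0, w1, w2, w3, w4, w5).
Split on w1. With w1 = 1, the clauses containing w1 are satisfied and w1' drops from the rest; 3 of the 2^5 = 32 assignments to the other variables satisfy what remains.
With w1 = 0, by the same count on the reduced clause set, 1 assignment works.
(One model: w0=T, w1=F, w2=F, w3=F, w4=F, w5=T.)
Total: 3 + 1 = 4.

4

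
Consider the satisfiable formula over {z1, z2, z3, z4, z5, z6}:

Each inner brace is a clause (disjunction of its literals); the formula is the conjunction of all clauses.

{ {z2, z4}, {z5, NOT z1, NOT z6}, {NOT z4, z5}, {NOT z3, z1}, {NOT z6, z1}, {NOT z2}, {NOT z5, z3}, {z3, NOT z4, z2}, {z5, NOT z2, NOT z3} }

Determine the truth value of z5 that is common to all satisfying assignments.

Suppose z5 = false.
From the singleton clause (NOT z4), z4 = false.
From the singleton clause (z2), z2 = true.
That conflicts with the unit clause (NOT z2).
So every satisfying assignment has z5 = True.

True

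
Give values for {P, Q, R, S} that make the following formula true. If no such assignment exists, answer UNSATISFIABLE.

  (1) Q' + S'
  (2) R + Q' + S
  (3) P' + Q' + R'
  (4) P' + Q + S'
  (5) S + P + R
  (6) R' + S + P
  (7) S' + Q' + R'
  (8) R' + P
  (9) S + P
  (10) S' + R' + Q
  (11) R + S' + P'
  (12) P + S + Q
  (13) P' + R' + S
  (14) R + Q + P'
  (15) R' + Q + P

Try Q = 0.
Try P = 0.
Unit clause (R') forces R = 0.
Unit clause (S) forces S = 1.
All clauses are satisfied.

P ↦ 0,  Q ↦ 0,  R ↦ 0,  S ↦ 1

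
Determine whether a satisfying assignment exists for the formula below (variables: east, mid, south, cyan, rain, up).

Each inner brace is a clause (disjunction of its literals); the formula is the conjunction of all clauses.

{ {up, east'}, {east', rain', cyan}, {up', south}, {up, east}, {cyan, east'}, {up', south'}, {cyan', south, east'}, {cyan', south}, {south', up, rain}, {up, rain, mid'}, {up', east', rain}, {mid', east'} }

Try up = 1.
(south) alone gives south = 1.
Now (south') is unsatisfied and unit — conflict.
That branch fails; take up = 0 instead.
(east') alone gives east = 0.
Now (east) is unsatisfied and unit — conflict.
Both values of up lead to a conflict.
No assignment satisfies every clause.

No, unsatisfiable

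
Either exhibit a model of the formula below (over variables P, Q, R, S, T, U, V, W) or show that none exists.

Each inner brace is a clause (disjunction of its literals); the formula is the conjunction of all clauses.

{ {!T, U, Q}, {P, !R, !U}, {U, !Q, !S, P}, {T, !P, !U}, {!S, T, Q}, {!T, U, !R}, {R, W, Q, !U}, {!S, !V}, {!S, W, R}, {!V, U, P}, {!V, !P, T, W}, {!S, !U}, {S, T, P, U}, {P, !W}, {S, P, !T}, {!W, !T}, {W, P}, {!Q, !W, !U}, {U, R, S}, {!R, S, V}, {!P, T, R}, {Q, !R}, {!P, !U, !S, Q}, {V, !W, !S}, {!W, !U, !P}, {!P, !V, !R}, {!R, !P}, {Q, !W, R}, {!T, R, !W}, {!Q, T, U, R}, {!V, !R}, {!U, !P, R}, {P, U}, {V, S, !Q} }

UNSATISFIABLE

Try S = false.
Try P = true.
The clause (!R) is unit, so R = false.
The clause (U) is unit, so U = true.
But (!U) is also a unit clause — contradiction.
So P must be the other value — set P = false.
The clause (!W) is unit, so W = false.
But (W) is also a unit clause — contradiction.
Either choice for P ends in contradiction.
So S must be the other value — set S = true.
The clause (!V) is unit, so V = false.
The clause (!U) is unit, so U = false.
The clause (!W) is unit, so W = false.
The clause (R) is unit, so R = true.
The clause (!T) is unit, so T = false.
The clause (Q) is unit, so Q = true.
The clause (P) is unit, so P = true.
But (!P) is also a unit clause — contradiction.
Either choice for S ends in contradiction.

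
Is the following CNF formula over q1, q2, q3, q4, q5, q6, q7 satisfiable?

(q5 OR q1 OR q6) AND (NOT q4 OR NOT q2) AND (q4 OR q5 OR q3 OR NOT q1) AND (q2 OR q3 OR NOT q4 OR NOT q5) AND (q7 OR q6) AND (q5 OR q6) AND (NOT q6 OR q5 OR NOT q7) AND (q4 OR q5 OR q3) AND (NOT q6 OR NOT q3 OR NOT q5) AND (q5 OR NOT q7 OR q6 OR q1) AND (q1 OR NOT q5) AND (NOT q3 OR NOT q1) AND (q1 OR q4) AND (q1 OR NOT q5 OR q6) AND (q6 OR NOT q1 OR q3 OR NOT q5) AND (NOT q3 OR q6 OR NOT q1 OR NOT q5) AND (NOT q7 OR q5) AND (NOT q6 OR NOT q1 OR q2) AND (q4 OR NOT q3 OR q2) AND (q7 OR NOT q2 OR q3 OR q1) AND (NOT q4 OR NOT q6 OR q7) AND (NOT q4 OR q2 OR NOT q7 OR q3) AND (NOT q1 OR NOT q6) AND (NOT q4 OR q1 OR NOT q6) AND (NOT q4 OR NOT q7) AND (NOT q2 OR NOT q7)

No

Suppose q4 = false.
Unit clause (q1) forces q1 = true.
Unit clause (NOT q3) forces q3 = false.
Unit clause (q5) forces q5 = true.
Unit clause (q6) forces q6 = true.
Now (NOT q6) is unsatisfied and unit — conflict.
So q4 must be the other value — set q4 = true.
Unit clause (NOT q2) forces q2 = false.
Unit clause (NOT q7) forces q7 = false.
Unit clause (q6) forces q6 = true.
Now (NOT q6) is unsatisfied and unit — conflict.
Neither q4 = true nor q4 = false works.
No assignment satisfies every clause.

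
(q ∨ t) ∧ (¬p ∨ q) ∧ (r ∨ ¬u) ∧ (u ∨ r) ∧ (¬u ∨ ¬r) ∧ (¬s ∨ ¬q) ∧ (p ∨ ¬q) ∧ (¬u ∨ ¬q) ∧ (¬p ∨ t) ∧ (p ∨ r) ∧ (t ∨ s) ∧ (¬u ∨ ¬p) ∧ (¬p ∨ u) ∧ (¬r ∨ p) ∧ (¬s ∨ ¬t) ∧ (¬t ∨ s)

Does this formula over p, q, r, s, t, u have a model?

No

Branch on q: set q = True.
(¬s) alone gives s = False.
(p) alone gives p = True.
(¬u) alone gives u = False.
Now (u) is unsatisfied and unit — conflict.
Backtrack on q: now try q = False.
(t) alone gives t = True.
(¬p) alone gives p = False.
(r) alone gives r = True.
Now (¬r) is unsatisfied and unit — conflict.
Either choice for q ends in contradiction.
No assignment satisfies every clause.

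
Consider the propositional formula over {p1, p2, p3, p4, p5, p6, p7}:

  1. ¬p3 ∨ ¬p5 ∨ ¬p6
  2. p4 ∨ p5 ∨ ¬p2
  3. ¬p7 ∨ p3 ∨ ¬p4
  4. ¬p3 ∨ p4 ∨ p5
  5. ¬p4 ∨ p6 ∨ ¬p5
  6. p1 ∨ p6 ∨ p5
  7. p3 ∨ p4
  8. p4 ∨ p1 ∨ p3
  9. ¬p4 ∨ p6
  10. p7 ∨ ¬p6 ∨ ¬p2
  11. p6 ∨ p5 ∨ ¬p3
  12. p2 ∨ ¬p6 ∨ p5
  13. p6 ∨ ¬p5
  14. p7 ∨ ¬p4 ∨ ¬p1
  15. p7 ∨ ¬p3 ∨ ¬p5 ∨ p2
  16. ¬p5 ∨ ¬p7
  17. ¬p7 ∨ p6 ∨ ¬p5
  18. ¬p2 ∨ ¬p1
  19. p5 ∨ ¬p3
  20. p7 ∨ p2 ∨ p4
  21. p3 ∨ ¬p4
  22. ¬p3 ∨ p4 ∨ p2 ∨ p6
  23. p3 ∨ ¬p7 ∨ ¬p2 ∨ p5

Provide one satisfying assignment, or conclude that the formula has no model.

Case p3 = True:
The clause (p5) is unit, so p5 = True.
The clause (¬p6) is unit, so p6 = False.
Now (p6) is unsatisfied and unit — conflict.
Undo p3 and try p3 = False.
The clause (p4) is unit, so p4 = True.
Now (¬p4) is unsatisfied and unit — conflict.
Neither p3 = True nor p3 = False works.

UNSATISFIABLE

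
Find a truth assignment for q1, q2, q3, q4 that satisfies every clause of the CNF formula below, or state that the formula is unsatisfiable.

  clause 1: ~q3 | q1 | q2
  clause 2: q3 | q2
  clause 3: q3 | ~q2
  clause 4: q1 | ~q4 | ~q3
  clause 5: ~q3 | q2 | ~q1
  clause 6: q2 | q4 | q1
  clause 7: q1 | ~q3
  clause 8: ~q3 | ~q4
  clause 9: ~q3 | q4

Case q3 = 1:
The clause (q1) is unit, so q1 = 1.
The clause (q2) is unit, so q2 = 1.
The clause (~q4) is unit, so q4 = 0.
But (q4) is also a unit clause — contradiction.
So q3 must be the other value — set q3 = 0.
The clause (q2) is unit, so q2 = 1.
But (~q2) is also a unit clause — contradiction.
Either choice for q3 ends in contradiction.

UNSATISFIABLE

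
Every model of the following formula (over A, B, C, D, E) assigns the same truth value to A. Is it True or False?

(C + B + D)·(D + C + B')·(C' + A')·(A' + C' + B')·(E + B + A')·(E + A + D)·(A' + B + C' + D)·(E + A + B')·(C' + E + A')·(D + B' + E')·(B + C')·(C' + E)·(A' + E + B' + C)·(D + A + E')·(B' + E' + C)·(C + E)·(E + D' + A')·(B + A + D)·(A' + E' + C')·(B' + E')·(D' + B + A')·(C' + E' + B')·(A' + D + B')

False

Suppose A = 1.
(C') alone gives C = 0.
(E) alone gives E = 1.
(B') alone gives B = 0.
(D) alone gives D = 1.
Now (D') is unsatisfied and unit — conflict.
So every satisfying assignment has A = False.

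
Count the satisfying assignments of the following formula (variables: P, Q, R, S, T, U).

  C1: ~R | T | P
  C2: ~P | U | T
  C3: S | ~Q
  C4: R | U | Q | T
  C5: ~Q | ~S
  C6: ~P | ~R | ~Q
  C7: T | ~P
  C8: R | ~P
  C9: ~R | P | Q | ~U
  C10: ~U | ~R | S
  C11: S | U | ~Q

There are 2^6 = 64 truth assignments over (P, Q, R, S, T, U).
Split on P. With P = 1, the clauses containing P are satisfied and ~P drops from the rest; 3 of the 2^5 = 32 assignments to the other variables satisfy what remains.
With P = 0, by the same count on the reduced clause set, 8 assignments work.
(One model: P=F, Q=F, R=F, S=F, T=F, U=T.)
Total: 3 + 8 = 11.

11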